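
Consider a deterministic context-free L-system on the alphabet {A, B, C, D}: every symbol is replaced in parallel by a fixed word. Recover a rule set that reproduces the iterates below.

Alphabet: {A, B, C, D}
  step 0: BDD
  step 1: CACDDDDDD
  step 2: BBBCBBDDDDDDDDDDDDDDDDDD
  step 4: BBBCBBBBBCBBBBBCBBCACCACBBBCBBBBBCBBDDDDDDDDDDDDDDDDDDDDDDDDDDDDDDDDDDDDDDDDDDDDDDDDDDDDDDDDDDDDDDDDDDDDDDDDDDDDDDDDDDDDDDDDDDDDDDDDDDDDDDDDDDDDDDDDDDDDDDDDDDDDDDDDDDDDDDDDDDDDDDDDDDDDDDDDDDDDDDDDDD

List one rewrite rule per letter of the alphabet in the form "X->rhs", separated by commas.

A->BC, B->CAC, C->BB, D->DDD

  step 1 ⇒ step 2: CACDDDDDD ⇒ BB·BC·BB·DDD·DDD·DDD·DDD·DDD·DDD
    A ↦ BC
    C ↦ BB
    D ↦ DDD
  step 0 ⇒ step 1: BDD ⇒ CAC·DDD·DDD
    B ↦ CAC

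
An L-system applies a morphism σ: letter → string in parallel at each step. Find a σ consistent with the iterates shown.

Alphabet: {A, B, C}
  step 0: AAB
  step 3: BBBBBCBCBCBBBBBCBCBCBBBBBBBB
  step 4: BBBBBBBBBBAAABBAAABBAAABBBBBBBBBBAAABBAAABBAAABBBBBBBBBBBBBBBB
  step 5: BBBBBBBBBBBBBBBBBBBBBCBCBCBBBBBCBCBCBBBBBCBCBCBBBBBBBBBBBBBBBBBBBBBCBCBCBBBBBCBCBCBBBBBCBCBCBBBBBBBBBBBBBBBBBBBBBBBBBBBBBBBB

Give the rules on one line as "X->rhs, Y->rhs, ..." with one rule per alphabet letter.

  step 4 ⇒ step 5: BBBBBBBBBBAAABBAAABBAAABBBBBBBBBBAAABBAAABBAAABBBBBBBBBBBBBBBB ⇒ BB·BB·BB·BB·BB·BB·BB·BB·BB·BB·BC·BC·BC·BB·BB·BC·BC·BC·BB·BB·BC·BC·BC·BB·BB·BB·BB·BB·BB·BB·BB·BB·BB·BC·BC·BC·BB·BB·BC·BC·BC·BB·BB·BC·BC·BC·BB·BB·BB·BB·BB·BB·BB·BB·BB·BB·BB·BB·BB·BB·BB·BB
    A ↦ BC
    B ↦ BB
  step 3 ⇒ step 4: BBBBBCBCBCBBBBBCBCBCBBBBBBBB ⇒ BB·BB·BB·BB·BB·AAA·BB·AAA·BB·AAA·BB·BB·BB·BB·BB·AAA·BB·AAA·BB·AAA·BB·BB·BB·BB·BB·BB·BB·BB
    C ↦ AAA

A->BC, B->BB, C->AAA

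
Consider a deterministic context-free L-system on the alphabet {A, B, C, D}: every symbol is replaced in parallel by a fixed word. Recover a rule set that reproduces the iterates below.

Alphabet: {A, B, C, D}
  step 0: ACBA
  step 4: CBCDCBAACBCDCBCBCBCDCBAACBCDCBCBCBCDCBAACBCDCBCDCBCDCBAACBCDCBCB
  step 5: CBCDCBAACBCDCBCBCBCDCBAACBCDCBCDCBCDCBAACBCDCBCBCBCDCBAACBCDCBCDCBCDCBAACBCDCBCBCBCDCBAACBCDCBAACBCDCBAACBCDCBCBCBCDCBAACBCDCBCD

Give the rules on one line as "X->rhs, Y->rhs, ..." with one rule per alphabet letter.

  step 4 ⇒ step 5: CBCDCBAACBCDCBCBCBCDCBAACBCDCBCBCBCDCBAACBCDCBCDCBCDCBAACBCDCBCB ⇒ CB·CD·CB·AA·CB·CD·CB·CB·CB·CD·CB·AA·CB·CD·CB·CD·CB·CD·CB·AA·CB·CD·CB·CB·CB·CD·CB·AA·CB·CD·CB·CD·CB·CD·CB·AA·CB·CD·CB·CB·CB·CD·CB·AA·CB·CD·CB·AA·CB·CD·CB·AA·CB·CD·CB·CB·CB·CD·CB·AA·CB·CD·CB·CD
    A ↦ CB
    B ↦ CD
    C ↦ CB
    D ↦ AA

A->CB, B->CD, C->CB, D->AA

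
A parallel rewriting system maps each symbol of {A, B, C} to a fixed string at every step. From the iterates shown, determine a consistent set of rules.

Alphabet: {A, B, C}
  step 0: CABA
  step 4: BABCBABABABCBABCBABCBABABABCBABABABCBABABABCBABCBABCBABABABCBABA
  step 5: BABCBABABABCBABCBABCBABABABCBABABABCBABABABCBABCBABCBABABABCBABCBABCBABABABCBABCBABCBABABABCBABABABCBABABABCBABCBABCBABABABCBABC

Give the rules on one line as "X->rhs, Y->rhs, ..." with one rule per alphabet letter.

  step 4 ⇒ step 5: BABCBABABABCBABCBABCBABABABCBABABABCBABABABCBABCBABCBABABABCBABA ⇒ BA·BC·BA·BA·BA·BC·BA·BC·BA·BC·BA·BA·BA·BC·BA·BA·BA·BC·BA·BA·BA·BC·BA·BC·BA·BC·BA·BA·BA·BC·BA·BC·BA·BC·BA·BA·BA·BC·BA·BC·BA·BC·BA·BA·BA·BC·BA·BA·BA·BC·BA·BA·BA·BC·BA·BC·BA·BC·BA·BA·BA·BC·BA·BC
    A ↦ BC
    B ↦ BA
    C ↦ BA

A->BC, B->BA, C->BA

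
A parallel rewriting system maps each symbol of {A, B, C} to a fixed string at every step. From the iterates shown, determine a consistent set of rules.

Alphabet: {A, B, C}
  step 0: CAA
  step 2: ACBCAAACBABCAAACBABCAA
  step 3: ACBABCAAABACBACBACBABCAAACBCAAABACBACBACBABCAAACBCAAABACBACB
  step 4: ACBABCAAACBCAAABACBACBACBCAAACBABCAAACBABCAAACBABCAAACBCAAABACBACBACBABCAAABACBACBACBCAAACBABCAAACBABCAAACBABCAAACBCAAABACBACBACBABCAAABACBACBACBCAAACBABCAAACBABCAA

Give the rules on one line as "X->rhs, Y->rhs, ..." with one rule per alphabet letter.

A->ACB, B->CAA, C->AB

  step 3 ⇒ step 4: ACBABCAAABACBACBACBABCAAACBCAAABACBACBACBABCAAACBCAAABACBACB ⇒ ACB·AB·CAA·ACB·CAA·AB·ACB·ACB·ACB·CAA·ACB·AB·CAA·ACB·AB·CAA·ACB·AB·CAA·ACB·CAA·AB·ACB·ACB·ACB·AB·CAA·AB·ACB·ACB·ACB·CAA·ACB·AB·CAA·ACB·AB·CAA·ACB·AB·CAA·ACB·CAA·AB·ACB·ACB·ACB·AB·CAA·AB·ACB·ACB·ACB·CAA·ACB·AB·CAA·ACB·AB·CAA
    A ↦ ACB
    B ↦ CAA
    C ↦ AB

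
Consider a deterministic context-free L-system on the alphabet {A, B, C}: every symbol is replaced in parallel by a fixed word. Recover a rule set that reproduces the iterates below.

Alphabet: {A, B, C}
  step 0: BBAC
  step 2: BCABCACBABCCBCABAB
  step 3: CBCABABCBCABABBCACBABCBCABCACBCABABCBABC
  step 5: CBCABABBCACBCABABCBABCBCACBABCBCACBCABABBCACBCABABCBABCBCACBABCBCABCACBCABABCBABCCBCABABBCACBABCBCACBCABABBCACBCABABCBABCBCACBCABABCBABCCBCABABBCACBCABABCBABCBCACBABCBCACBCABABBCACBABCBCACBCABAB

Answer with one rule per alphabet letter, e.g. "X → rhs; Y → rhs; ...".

A->BAB, B->C, C->BCA

  step 2 ⇒ step 3: BCABCACBABCCBCABAB ⇒ C·BCA·BAB·C·BCA·BAB·BCA·C·BAB·C·BCA·BCA·C·BCA·BAB·C·BAB·C
    A ↦ BAB
    B ↦ C
    C ↦ BCA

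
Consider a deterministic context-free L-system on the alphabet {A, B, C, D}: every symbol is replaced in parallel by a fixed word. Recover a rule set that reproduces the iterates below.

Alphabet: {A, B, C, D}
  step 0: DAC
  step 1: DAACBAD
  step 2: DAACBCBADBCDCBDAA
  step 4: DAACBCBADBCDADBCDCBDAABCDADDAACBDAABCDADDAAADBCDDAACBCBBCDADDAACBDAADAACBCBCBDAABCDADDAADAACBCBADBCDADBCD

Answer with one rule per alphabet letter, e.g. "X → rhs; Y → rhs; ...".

A->CB, B->BCD, C->AD, D->DAA

  step 1 ⇒ step 2: DAACBAD ⇒ DAA·CB·CB·AD·BCD·CB·DAA
    A ↦ CB
    B ↦ BCD
    C ↦ AD
    D ↦ DAA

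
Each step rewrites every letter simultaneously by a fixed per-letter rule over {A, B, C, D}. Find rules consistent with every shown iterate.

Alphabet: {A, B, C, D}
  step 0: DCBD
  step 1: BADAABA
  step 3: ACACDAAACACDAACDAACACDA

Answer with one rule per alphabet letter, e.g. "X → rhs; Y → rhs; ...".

  step 0 ⇒ step 1: DCBD ⇒ BA·DA·A·BA
    B ↦ A
    C ↦ DA
    D ↦ BA
    A ↦ AC  (constrained at step 1)

A->AC, B->A, C->DA, D->BA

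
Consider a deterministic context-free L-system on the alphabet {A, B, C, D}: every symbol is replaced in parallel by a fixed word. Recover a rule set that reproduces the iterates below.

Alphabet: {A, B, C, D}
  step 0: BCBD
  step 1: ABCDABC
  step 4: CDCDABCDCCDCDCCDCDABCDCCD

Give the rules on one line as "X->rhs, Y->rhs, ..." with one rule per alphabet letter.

  step 0 ⇒ step 1: BCBD ⇒ AB·CD·AB·C
    B ↦ AB
    C ↦ CD
    D ↦ C
    A ↦ D  (constrained at step 1)

A->D, B->AB, C->CD, D->C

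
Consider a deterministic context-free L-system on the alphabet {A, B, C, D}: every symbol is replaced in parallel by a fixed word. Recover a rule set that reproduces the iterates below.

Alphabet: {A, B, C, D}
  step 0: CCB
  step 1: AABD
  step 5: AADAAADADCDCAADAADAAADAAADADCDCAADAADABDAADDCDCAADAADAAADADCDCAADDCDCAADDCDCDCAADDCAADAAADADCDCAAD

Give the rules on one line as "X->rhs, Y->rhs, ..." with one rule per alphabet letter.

  step 0 ⇒ step 1: CCB ⇒ A·A·BD
    B ↦ BD
    C ↦ A
    A ↦ DC  (constrained at step 1)
    D ↦ AAD  (constrained at step 1)

A->DC, B->BD, C->A, D->AAD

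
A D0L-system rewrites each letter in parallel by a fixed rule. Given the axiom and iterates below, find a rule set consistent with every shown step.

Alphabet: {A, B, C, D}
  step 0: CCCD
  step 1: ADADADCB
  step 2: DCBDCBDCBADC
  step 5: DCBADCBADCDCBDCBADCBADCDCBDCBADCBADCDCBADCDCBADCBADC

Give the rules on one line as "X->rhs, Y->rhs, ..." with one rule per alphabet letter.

  step 1 ⇒ step 2: ADADADCB ⇒ D·CB·D·CB·D·CB·AD·C
    A ↦ D
    B ↦ C
    C ↦ AD
    D ↦ CB

A->D, B->C, C->AD, D->CB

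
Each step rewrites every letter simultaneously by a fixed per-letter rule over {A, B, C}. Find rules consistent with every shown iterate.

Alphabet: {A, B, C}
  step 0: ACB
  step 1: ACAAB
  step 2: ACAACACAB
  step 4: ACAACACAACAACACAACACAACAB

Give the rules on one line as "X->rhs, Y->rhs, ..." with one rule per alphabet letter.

  step 1 ⇒ step 2: ACAAB ⇒ AC·A·AC·AC·AB
    A ↦ AC
    B ↦ AB
    C ↦ A

A->AC, B->AB, C->A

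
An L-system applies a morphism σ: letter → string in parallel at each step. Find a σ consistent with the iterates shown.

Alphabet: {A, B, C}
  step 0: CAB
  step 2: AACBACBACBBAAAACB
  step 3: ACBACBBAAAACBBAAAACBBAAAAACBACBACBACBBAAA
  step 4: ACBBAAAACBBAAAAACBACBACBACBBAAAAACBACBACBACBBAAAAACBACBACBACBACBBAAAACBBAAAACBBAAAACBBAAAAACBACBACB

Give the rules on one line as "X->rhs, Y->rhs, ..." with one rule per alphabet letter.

A->ACB, B->A, C->BAA

  step 3 ⇒ step 4: ACBACBBAAAACBBAAAACBBAAAAACBACBACBACBBAAA ⇒ ACB·BAA·A·ACB·BAA·A·A·ACB·ACB·ACB·ACB·BAA·A·A·ACB·ACB·ACB·ACB·BAA·A·A·ACB·ACB·ACB·ACB·ACB·BAA·A·ACB·BAA·A·ACB·BAA·A·ACB·BAA·A·A·ACB·ACB·ACB
    A ↦ ACB
    B ↦ A
    C ↦ BAA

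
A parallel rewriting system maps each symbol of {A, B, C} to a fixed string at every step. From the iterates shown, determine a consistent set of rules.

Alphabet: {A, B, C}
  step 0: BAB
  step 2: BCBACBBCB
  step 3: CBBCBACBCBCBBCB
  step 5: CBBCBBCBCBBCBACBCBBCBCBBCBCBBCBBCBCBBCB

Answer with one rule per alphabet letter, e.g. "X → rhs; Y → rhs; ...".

A->AC, B->CB, C->B

  step 2 ⇒ step 3: BCBACBBCB ⇒ CB·B·CB·AC·B·CB·CB·B·CB
    A ↦ AC
    B ↦ CB
    C ↦ B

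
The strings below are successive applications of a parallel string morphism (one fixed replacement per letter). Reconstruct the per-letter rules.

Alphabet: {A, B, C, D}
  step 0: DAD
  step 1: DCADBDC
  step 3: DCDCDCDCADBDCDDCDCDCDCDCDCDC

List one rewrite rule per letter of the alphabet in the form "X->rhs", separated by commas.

  step 0 ⇒ step 1: DAD ⇒ DC·ADB·DC
    A ↦ ADB
    D ↦ DC
    B ↦ D  (constrained at step 1)
    C ↦ DC  (constrained at step 1)

A->ADB, B->D, C->DC, D->DC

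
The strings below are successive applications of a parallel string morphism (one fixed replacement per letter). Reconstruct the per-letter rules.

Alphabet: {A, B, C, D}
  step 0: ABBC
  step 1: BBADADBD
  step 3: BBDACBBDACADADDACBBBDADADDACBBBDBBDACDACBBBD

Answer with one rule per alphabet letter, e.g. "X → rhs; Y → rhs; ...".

  step 0 ⇒ step 1: ABBC ⇒ BB·AD·AD·BD
    A ↦ BB
    B ↦ AD
    C ↦ BD
    D ↦ DAC  (constrained at step 1)

A->BB, B->AD, C->BD, D->DAC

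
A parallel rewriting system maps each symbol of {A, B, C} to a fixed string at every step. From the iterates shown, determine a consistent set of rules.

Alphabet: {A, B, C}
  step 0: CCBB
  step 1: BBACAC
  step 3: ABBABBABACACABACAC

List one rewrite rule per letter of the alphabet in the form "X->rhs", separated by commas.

A->AB, B->AC, C->B

  step 0 ⇒ step 1: CCBB ⇒ B·B·AC·AC
    B ↦ AC
    C ↦ B
    A ↦ AB  (constrained at step 1)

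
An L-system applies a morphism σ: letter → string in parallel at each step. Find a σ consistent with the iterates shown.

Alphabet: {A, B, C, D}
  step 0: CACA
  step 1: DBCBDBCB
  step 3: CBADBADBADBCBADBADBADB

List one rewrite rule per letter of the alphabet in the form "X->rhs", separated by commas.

  step 0 ⇒ step 1: CACA ⇒ DB·CB·DB·CB
    A ↦ CB
    C ↦ DB
    B ↦ DB  (constrained at step 1)
    D ↦ A  (constrained at step 1)

A->CB, B->DB, C->DB, D->A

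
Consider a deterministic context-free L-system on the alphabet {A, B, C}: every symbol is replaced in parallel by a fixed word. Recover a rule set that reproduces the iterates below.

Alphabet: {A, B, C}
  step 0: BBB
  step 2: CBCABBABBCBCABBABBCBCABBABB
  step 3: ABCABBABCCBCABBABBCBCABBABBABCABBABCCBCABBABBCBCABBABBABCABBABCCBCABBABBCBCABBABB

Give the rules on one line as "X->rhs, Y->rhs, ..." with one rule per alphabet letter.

  step 2 ⇒ step 3: CBCABBABBCBCABBABBCBCABBABB ⇒ ABC·ABB·ABC·CBC·ABB·ABB·CBC·ABB·ABB·ABC·ABB·ABC·CBC·ABB·ABB·CBC·ABB·ABB·ABC·ABB·ABC·CBC·ABB·ABB·CBC·ABB·ABB
    A ↦ CBC
    B ↦ ABB
    C ↦ ABC

A->CBC, B->ABB, C->ABC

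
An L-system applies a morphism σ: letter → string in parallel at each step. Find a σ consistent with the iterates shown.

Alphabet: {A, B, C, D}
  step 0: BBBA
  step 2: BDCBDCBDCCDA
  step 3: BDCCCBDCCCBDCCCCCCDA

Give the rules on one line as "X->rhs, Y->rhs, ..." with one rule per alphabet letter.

A->DA, B->BD, C->CC, D->C

  step 2 ⇒ step 3: BDCBDCBDCCDA ⇒ BD·C·CC·BD·C·CC·BD·C·CC·CC·C·DA
    A ↦ DA
    B ↦ BD
    C ↦ CC
    D ↦ C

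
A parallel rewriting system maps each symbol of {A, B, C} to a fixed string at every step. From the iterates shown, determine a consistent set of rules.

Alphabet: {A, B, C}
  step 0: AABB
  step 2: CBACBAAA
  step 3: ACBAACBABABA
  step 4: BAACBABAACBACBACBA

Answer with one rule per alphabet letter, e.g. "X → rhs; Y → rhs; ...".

  step 3 ⇒ step 4: ACBAACBABABA ⇒ BA·A·C·BA·BA·A·C·BA·C·BA·C·BA
    A ↦ BA
    B ↦ C
    C ↦ A

A->BA, B->C, C->A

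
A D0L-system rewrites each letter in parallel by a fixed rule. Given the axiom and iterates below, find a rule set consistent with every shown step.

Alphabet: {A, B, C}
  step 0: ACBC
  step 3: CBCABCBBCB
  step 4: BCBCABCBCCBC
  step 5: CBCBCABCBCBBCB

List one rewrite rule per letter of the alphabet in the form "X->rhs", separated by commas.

A->CAB, B->C, C->B

  step 4 ⇒ step 5: BCBCABCBCCBC ⇒ C·B·C·B·CAB·C·B·C·B·B·C·B
    A ↦ CAB
    B ↦ C
    C ↦ B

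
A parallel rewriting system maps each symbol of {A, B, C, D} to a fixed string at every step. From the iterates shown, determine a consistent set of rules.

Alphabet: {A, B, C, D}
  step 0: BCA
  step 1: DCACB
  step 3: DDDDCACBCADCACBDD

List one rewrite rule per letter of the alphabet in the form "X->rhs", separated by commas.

A->CB, B->D, C->CA, D->DD

  step 0 ⇒ step 1: BCA ⇒ D·CA·CB
    A ↦ CB
    B ↦ D
    C ↦ CA
    D ↦ DD  (constrained at step 1)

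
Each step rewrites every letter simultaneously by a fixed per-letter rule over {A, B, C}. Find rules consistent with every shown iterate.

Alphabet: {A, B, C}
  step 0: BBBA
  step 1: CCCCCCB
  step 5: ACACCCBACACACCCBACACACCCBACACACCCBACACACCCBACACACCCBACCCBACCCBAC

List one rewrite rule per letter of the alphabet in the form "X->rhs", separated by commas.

A->B, B->CC, C->AC

  step 0 ⇒ step 1: BBBA ⇒ CC·CC·CC·B
    A ↦ B
    B ↦ CC
    C ↦ AC  (constrained at step 1)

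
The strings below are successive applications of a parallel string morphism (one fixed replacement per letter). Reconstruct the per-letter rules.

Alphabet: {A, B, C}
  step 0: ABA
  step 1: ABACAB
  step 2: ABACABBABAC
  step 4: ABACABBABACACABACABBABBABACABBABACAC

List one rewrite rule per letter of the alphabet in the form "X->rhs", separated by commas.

A->AB, B->AC, C->B

  step 1 ⇒ step 2: ABACAB ⇒ AB·AC·AB·B·AB·AC
    A ↦ AB
    B ↦ AC
    C ↦ B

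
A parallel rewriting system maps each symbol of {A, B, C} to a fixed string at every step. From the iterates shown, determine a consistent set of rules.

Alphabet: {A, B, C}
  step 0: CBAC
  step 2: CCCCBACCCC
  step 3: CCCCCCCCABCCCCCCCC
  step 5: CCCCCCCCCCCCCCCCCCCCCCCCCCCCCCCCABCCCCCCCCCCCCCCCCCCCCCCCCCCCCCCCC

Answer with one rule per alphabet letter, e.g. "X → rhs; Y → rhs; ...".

  step 2 ⇒ step 3: CCCCBACCCC ⇒ CC·CC·CC·CC·A·B·CC·CC·CC·CC
    A ↦ B
    B ↦ A
    C ↦ CC

A->B, B->A, C->CC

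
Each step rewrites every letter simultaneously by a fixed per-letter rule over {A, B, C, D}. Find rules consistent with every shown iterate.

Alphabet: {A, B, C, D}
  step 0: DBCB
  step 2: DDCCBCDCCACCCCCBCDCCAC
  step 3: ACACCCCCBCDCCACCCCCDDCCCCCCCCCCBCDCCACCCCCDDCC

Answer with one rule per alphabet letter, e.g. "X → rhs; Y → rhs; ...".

A->DD, B->BCD, C->CC, D->AC

  step 2 ⇒ step 3: DDCCBCDCCACCCCCBCDCCAC ⇒ AC·AC·CC·CC·BCD·CC·AC·CC·CC·DD·CC·CC·CC·CC·CC·BCD·CC·AC·CC·CC·DD·CC
    A ↦ DD
    B ↦ BCD
    C ↦ CC
    D ↦ AC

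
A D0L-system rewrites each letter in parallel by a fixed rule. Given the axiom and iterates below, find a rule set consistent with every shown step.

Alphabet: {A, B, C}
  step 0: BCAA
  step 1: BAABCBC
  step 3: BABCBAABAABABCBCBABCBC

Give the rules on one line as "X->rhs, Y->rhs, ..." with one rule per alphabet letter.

A->BC, B->BA, C->A

  step 0 ⇒ step 1: BCAA ⇒ BA·A·BC·BC
    A ↦ BC
    B ↦ BA
    C ↦ A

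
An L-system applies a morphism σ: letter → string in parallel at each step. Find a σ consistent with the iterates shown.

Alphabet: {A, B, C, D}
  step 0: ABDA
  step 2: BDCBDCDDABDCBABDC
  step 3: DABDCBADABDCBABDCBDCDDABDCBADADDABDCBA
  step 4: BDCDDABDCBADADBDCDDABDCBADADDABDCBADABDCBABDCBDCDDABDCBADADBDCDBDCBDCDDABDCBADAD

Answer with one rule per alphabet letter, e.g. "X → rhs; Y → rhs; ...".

  step 3 ⇒ step 4: DABDCBADABDCBABDCBDCDDABDCBADADDABDCBA ⇒ BDC·D·DA·BDC·BA·DA·D·BDC·D·DA·BDC·BA·DA·D·DA·BDC·BA·DA·BDC·BA·BDC·BDC·D·DA·BDC·BA·DA·D·BDC·D·BDC·BDC·D·DA·BDC·BA·DA·D
    A ↦ D
    B ↦ DA
    C ↦ BA
    D ↦ BDC

A->D, B->DA, C->BA, D->BDC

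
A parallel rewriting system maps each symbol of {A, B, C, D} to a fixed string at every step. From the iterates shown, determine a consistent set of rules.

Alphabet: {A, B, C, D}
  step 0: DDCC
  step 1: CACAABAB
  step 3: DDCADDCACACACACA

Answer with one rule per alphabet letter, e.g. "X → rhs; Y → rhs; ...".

A->D, B->D, C->AB, D->CA

  step 0 ⇒ step 1: DDCC ⇒ CA·CA·AB·AB
    C ↦ AB
    D ↦ CA
    A ↦ D  (constrained at step 1)
    B ↦ D  (constrained at step 1)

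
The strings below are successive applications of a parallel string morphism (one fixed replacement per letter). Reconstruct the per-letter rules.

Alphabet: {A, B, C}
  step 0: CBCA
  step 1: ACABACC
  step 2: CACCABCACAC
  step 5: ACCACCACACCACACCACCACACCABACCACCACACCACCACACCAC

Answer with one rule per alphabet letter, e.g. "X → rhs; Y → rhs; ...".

  step 1 ⇒ step 2: ACABACC ⇒ C·AC·C·AB·C·AC·AC
    A ↦ C
    B ↦ AB
    C ↦ AC

A->C, B->AB, C->AC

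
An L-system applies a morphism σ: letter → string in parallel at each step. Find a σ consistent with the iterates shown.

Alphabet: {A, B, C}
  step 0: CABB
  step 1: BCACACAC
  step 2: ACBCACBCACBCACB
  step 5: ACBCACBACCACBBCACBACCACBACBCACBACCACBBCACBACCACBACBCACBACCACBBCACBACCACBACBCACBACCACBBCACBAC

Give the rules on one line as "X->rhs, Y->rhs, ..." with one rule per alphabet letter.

  step 1 ⇒ step 2: BCACACAC ⇒ AC·B·CAC·B·CAC·B·CAC·B
    A ↦ CAC
    B ↦ AC
    C ↦ B

A->CAC, B->AC, C->B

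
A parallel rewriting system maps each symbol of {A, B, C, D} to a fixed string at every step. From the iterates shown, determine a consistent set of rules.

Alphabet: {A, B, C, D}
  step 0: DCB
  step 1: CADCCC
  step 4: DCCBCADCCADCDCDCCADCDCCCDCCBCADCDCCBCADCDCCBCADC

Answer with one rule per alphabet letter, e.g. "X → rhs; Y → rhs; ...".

  step 0 ⇒ step 1: DCB ⇒ CA·DC·CC
    B ↦ CC
    C ↦ DC
    D ↦ CA
    A ↦ CB  (constrained at step 1)

A->CB, B->CC, C->DC, D->CA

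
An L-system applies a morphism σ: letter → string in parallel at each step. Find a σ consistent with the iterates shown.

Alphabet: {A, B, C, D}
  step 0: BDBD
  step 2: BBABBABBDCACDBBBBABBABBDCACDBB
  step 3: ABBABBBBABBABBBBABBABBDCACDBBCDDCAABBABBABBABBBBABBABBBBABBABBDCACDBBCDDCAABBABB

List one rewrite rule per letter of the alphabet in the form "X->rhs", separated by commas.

  step 2 ⇒ step 3: BBABBABBDCACDBBBBABBABBDCACDBB ⇒ ABB·ABB·BB·ABB·ABB·BB·ABB·ABB·DCA·CD·BB·CD·DCA·ABB·ABB·ABB·ABB·BB·ABB·ABB·BB·ABB·ABB·DCA·CD·BB·CD·DCA·ABB·ABB
    A ↦ BB
    B ↦ ABB
    C ↦ CD
    D ↦ DCA

A->BB, B->ABB, C->CD, D->DCA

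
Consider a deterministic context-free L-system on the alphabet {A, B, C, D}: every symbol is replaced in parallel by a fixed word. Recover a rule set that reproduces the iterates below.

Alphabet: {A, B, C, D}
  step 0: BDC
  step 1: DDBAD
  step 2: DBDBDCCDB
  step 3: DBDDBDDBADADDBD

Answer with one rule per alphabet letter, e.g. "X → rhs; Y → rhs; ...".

  step 2 ⇒ step 3: DBDBDCCDB ⇒ DB·D·DB·D·DB·AD·AD·DB·D
    B ↦ D
    C ↦ AD
    D ↦ DB
  step 1 ⇒ step 2: DDBAD ⇒ DB·DB·D·CC·DB
    A ↦ CC

A->CC, B->D, C->AD, D->DB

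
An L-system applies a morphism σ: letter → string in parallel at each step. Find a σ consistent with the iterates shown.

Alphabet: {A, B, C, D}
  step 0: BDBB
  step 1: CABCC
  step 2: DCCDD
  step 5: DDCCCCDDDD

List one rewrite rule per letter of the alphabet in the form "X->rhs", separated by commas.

  step 1 ⇒ step 2: CABCC ⇒ D·C·C·D·D
    A ↦ C
    B ↦ C
    C ↦ D
  step 0 ⇒ step 1: BDBB ⇒ C·AB·C·C
    D ↦ AB

A->C, B->C, C->D, D->AB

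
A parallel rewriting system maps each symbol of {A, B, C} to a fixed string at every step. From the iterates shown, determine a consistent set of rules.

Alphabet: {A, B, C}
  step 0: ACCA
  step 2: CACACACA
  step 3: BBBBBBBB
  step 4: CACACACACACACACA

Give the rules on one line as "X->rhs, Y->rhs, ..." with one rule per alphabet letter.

  step 3 ⇒ step 4: BBBBBBBB ⇒ CA·CA·CA·CA·CA·CA·CA·CA
    B ↦ CA
  step 2 ⇒ step 3: CACACACA ⇒ B·B·B·B·B·B·B·B
    A ↦ B
  step 2 ⇒ step 3: CACACACA ⇒ B·B·B·B·B·B·B·B
    C ↦ B

A->B, B->CA, C->B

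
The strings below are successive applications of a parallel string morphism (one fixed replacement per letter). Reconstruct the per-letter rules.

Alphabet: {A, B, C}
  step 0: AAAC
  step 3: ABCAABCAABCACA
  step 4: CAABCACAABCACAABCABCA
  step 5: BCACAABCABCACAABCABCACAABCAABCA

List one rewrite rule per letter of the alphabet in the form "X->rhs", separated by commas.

A->CA, B->A, C->B

  step 4 ⇒ step 5: CAABCACAABCACAABCABCA ⇒ B·CA·CA·A·B·CA·B·CA·CA·A·B·CA·B·CA·CA·A·B·CA·A·B·CA
    A ↦ CA
    B ↦ A
    C ↦ B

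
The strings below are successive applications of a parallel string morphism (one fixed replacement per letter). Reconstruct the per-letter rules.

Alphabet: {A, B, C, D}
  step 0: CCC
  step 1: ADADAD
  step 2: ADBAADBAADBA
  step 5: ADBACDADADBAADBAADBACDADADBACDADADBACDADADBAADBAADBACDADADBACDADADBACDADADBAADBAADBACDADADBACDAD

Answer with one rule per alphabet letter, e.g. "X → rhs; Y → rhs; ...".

A->AD, B->CD, C->AD, D->BA

  step 1 ⇒ step 2: ADADAD ⇒ AD·BA·AD·BA·AD·BA
    A ↦ AD
    D ↦ BA
    B ↦ CD  (constrained at step 2)
  step 0 ⇒ step 1: CCC ⇒ AD·AD·AD
    C ↦ AD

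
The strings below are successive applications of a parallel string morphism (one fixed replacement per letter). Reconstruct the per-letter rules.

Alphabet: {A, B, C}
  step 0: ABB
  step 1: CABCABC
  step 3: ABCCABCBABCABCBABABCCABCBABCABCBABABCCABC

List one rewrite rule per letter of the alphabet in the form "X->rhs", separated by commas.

  step 0 ⇒ step 1: ABB ⇒ C·ABC·ABC
    A ↦ C
    B ↦ ABC
    C ↦ BAB  (constrained at step 1)

A->C, B->ABC, C->BAB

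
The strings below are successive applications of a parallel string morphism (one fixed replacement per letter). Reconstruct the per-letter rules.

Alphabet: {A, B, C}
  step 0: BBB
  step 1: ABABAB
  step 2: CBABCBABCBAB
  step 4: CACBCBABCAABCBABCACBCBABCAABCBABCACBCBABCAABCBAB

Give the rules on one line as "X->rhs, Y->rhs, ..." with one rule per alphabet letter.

  step 1 ⇒ step 2: ABABAB ⇒ CB·AB·CB·AB·CB·AB
    A ↦ CB
    B ↦ AB
    C ↦ CA  (constrained at step 2)

A->CB, B->AB, C->CA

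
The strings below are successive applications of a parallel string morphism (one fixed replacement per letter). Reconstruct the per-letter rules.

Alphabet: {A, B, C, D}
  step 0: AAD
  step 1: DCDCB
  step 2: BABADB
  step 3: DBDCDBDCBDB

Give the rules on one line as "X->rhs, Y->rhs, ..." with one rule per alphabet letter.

A->DC, B->DB, C->A, D->B

  step 2 ⇒ step 3: BABADB ⇒ DB·DC·DB·DC·B·DB
    A ↦ DC
    B ↦ DB
    D ↦ B
  step 1 ⇒ step 2: DCDCB ⇒ B·A·B·A·DB
    C ↦ A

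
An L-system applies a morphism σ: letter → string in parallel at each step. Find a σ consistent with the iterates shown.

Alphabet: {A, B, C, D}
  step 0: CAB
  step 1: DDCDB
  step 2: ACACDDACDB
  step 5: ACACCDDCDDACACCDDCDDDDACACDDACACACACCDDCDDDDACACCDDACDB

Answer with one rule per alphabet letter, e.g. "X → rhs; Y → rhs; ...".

A->C, B->DB, C->DD, D->AC

  step 1 ⇒ step 2: DDCDB ⇒ AC·AC·DD·AC·DB
    B ↦ DB
    C ↦ DD
    D ↦ AC
  step 0 ⇒ step 1: CAB ⇒ DD·C·DB
    A ↦ C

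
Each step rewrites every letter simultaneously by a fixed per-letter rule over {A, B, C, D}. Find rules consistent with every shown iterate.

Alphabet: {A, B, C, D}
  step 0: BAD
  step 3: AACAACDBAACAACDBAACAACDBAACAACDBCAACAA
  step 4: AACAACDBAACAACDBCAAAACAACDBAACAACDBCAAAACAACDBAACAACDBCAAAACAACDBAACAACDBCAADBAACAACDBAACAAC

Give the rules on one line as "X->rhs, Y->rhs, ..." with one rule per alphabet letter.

A->AAC, B->AA, C->DB, D->C

  step 3 ⇒ step 4: AACAACDBAACAACDBAACAACDBAACAACDBCAACAA ⇒ AAC·AAC·DB·AAC·AAC·DB·C·AA·AAC·AAC·DB·AAC·AAC·DB·C·AA·AAC·AAC·DB·AAC·AAC·DB·C·AA·AAC·AAC·DB·AAC·AAC·DB·C·AA·DB·AAC·AAC·DB·AAC·AAC
    A ↦ AAC
    B ↦ AA
    C ↦ DB
    D ↦ C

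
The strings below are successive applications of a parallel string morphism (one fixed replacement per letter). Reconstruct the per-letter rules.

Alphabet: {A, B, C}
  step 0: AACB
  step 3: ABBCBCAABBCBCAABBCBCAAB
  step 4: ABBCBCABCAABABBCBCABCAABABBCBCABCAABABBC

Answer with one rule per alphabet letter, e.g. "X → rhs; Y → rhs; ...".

  step 3 ⇒ step 4: ABBCBCAABBCBCAABBCBCAAB ⇒ AB·BC·BC·A·BC·A·AB·AB·BC·BC·A·BC·A·AB·AB·BC·BC·A·BC·A·AB·AB·BC
    A ↦ AB
    B ↦ BC
    C ↦ A

A->AB, B->BC, C->A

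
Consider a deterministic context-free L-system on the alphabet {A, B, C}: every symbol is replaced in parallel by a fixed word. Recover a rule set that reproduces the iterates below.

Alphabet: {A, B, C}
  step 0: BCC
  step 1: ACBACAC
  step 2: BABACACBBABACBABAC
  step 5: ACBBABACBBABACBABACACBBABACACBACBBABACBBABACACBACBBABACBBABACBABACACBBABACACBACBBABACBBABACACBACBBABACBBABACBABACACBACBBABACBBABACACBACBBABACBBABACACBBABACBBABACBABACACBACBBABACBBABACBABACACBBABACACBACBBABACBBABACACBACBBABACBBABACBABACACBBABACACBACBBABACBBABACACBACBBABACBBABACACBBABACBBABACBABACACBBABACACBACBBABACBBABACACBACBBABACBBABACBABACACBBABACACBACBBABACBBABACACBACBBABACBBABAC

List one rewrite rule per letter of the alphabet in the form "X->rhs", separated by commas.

  step 1 ⇒ step 2: ACBACAC ⇒ BAB·AC·ACB·BAB·AC·BAB·AC
    A ↦ BAB
    B ↦ ACB
    C ↦ AC

A->BAB, B->ACB, C->AC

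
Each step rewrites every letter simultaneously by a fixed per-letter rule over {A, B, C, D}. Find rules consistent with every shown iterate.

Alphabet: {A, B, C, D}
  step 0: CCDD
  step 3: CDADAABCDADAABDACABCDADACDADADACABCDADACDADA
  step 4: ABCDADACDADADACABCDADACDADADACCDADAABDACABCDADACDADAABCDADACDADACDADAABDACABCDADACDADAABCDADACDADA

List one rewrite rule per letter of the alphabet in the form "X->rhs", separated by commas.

  step 3 ⇒ step 4: CDADAABCDADAABDACABCDADACDADADACABCDADACDADA ⇒ AB·CDA·DA·CDA·DA·DA·C·AB·CDA·DA·CDA·DA·DA·C·CDA·DA·AB·DA·C·AB·CDA·DA·CDA·DA·AB·CDA·DA·CDA·DA·CDA·DA·AB·DA·C·AB·CDA·DA·CDA·DA·AB·CDA·DA·CDA·DA
    A ↦ DA
    B ↦ C
    C ↦ AB
    D ↦ CDA

A->DA, B->C, C->AB, D->CDA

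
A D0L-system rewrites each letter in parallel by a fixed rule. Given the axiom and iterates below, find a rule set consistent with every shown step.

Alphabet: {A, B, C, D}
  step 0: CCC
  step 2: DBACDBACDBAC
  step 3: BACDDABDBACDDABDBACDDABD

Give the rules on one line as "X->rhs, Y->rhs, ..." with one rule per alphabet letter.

  step 2 ⇒ step 3: DBACDBACDBAC ⇒ BAC·D·DA·BD·BAC·D·DA·BD·BAC·D·DA·BD
    A ↦ DA
    B ↦ D
    C ↦ BD
    D ↦ BAC

A->DA, B->D, C->BD, D->BAC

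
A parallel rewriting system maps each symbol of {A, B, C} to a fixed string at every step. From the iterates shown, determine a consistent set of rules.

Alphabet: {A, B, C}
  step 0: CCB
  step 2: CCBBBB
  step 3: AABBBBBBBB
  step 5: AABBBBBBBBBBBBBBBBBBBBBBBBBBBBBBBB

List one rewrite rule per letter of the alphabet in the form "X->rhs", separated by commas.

A->C, B->BB, C->A

  step 2 ⇒ step 3: CCBBBB ⇒ A·A·BB·BB·BB·BB
    B ↦ BB
    C ↦ A
    A ↦ C  (constrained at step 3)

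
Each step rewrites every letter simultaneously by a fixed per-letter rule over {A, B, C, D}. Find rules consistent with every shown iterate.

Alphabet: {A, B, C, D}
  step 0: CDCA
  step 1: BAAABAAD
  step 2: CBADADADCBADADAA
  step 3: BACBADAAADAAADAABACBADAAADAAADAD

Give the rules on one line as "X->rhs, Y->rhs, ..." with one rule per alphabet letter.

  step 2 ⇒ step 3: CBADADADCBADADAA ⇒ BA·CB·AD·AA·AD·AA·AD·AA·BA·CB·AD·AA·AD·AA·AD·AD
    A ↦ AD
    B ↦ CB
    C ↦ BA
    D ↦ AA

A->AD, B->CB, C->BA, D->AA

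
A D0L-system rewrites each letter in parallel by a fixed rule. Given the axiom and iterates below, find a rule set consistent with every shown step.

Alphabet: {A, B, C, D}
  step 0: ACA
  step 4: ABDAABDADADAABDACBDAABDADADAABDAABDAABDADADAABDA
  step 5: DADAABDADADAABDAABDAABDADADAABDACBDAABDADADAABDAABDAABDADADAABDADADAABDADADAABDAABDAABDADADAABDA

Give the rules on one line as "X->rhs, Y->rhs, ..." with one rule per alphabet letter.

  step 4 ⇒ step 5: ABDAABDADADAABDACBDAABDADADAABDAABDAABDADADAABDA ⇒ DA·DA·AB·DA·DA·DA·AB·DA·AB·DA·AB·DA·DA·DA·AB·DA·CB·DA·AB·DA·DA·DA·AB·DA·AB·DA·AB·DA·DA·DA·AB·DA·DA·DA·AB·DA·DA·DA·AB·DA·AB·DA·AB·DA·DA·DA·AB·DA
    A ↦ DA
    B ↦ DA
    C ↦ CB
    D ↦ AB

A->DA, B->DA, C->CB, D->AB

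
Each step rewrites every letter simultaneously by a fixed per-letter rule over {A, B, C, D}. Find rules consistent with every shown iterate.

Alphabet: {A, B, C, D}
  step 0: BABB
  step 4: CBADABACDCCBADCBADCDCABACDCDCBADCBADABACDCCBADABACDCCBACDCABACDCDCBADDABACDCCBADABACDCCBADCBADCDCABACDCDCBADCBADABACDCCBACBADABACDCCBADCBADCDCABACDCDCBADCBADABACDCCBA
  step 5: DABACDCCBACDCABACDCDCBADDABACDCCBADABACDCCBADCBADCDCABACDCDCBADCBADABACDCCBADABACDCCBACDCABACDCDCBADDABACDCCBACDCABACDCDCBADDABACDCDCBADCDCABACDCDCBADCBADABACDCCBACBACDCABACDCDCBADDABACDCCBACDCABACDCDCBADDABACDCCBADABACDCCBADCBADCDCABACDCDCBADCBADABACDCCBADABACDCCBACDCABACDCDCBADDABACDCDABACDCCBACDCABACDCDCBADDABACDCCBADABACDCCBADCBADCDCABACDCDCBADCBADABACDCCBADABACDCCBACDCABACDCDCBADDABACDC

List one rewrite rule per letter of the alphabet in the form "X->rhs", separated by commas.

A->CDC, B->ABA, C->D, D->CBA

  step 4 ⇒ step 5: CBADABACDCCBADCBADCDCABACDCDCBADCBADABACDCCBADABACDCCBACDCABACDCDCBADDABACDCCBADABACDCCBADCBADCDCABACDCDCBADCBADABACDCCBACBADABACDCCBADCBADCDCABACDCDCBADCBADABACDCCBA ⇒ D·ABA·CDC·CBA·CDC·ABA·CDC·D·CBA·D·D·ABA·CDC·CBA·D·ABA·CDC·CBA·D·CBA·D·CDC·ABA·CDC·D·CBA·D·CBA·D·ABA·CDC·CBA·D·ABA·CDC·CBA·CDC·ABA·CDC·D·CBA·D·D·ABA·CDC·CBA·CDC·ABA·CDC·D·CBA·D·D·ABA·CDC·D·CBA·D·CDC·ABA·CDC·D·CBA·D·CBA·D·ABA·CDC·CBA·CBA·CDC·ABA·CDC·D·CBA·D·D·ABA·CDC·CBA·CDC·ABA·CDC·D·CBA·D·D·ABA·CDC·CBA·D·ABA·CDC·CBA·D·CBA·D·CDC·ABA·CDC·D·CBA·D·CBA·D·ABA·CDC·CBA·D·ABA·CDC·CBA·CDC·ABA·CDC·D·CBA·D·D·ABA·CDC·D·ABA·CDC·CBA·CDC·ABA·CDC·D·CBA·D·D·ABA·CDC·CBA·D·ABA·CDC·CBA·D·CBA·D·CDC·ABA·CDC·D·CBA·D·CBA·D·ABA·CDC·CBA·D·ABA·CDC·CBA·CDC·ABA·CDC·D·CBA·D·D·ABA·CDC
    A ↦ CDC
    B ↦ ABA
    C ↦ D
    D ↦ CBA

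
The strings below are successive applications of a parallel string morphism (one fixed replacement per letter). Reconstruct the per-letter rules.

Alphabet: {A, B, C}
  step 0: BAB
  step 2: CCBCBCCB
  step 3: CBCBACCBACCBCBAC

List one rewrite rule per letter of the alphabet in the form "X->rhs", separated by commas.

  step 2 ⇒ step 3: CCBCBCCB ⇒ CB·CB·AC·CB·AC·CB·CB·AC
    B ↦ AC
    C ↦ CB
    A ↦ C  (constrained at step 0)

A->C, B->AC, C->CB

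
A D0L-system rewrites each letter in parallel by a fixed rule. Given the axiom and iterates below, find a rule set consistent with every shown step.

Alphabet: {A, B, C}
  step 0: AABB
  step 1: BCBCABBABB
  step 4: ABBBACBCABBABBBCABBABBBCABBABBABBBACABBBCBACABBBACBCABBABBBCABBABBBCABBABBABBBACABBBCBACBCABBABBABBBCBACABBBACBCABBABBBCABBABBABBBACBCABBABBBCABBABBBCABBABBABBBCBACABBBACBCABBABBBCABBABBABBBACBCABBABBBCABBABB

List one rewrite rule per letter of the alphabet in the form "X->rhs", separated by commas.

A->BC, B->ABB, C->BAC

  step 0 ⇒ step 1: AABB ⇒ BC·BC·ABB·ABB
    A ↦ BC
    B ↦ ABB
    C ↦ BAC  (constrained at step 1)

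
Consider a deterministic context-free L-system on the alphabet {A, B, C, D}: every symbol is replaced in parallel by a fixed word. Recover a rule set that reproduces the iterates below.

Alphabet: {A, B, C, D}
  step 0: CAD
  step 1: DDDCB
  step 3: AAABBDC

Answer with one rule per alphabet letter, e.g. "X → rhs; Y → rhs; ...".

A->DC, B->A, C->DD, D->B

  step 0 ⇒ step 1: CAD ⇒ DD·DC·B
    A ↦ DC
    C ↦ DD
    D ↦ B
    B ↦ A  (constrained at step 1)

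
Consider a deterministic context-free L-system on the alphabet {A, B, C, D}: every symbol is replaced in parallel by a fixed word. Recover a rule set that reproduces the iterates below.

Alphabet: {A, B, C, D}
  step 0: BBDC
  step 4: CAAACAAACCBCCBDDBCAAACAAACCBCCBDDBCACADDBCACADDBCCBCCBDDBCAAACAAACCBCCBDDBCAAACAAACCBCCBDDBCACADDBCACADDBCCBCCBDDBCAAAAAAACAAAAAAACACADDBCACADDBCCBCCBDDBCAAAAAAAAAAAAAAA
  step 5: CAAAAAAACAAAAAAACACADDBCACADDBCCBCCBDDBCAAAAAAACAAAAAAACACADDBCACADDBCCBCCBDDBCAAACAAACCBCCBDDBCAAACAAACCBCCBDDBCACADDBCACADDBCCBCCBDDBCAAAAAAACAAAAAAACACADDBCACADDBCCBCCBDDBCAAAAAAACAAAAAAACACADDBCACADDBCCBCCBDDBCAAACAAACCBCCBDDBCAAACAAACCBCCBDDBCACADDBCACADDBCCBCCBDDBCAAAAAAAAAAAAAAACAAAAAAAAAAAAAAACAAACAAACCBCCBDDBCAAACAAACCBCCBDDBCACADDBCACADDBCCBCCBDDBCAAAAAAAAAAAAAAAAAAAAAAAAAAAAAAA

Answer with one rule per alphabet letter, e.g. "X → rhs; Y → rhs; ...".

A->AA, B->DDB, C->CA, D->CCB

  step 4 ⇒ step 5: CAAACAAACCBCCBDDBCAAACAAACCBCCBDDBCACADDBCACADDBCCBCCBDDBCAAACAAACCBCCBDDBCAAACAAACCBCCBDDBCACADDBCACADDBCCBCCBDDBCAAAAAAACAAAAAAACACADDBCACADDBCCBCCBDDBCAAAAAAAAAAAAAAA ⇒ CA·AA·AA·AA·CA·AA·AA·AA·CA·CA·DDB·CA·CA·DDB·CCB·CCB·DDB·CA·AA·AA·AA·CA·AA·AA·AA·CA·CA·DDB·CA·CA·DDB·CCB·CCB·DDB·CA·AA·CA·AA·CCB·CCB·DDB·CA·AA·CA·AA·CCB·CCB·DDB·CA·CA·DDB·CA·CA·DDB·CCB·CCB·DDB·CA·AA·AA·AA·CA·AA·AA·AA·CA·CA·DDB·CA·CA·DDB·CCB·CCB·DDB·CA·AA·AA·AA·CA·AA·AA·AA·CA·CA·DDB·CA·CA·DDB·CCB·CCB·DDB·CA·AA·CA·AA·CCB·CCB·DDB·CA·AA·CA·AA·CCB·CCB·DDB·CA·CA·DDB·CA·CA·DDB·CCB·CCB·DDB·CA·AA·AA·AA·AA·AA·AA·AA·CA·AA·AA·AA·AA·AA·AA·AA·CA·AA·CA·AA·CCB·CCB·DDB·CA·AA·CA·AA·CCB·CCB·DDB·CA·CA·DDB·CA·CA·DDB·CCB·CCB·DDB·CA·AA·AA·AA·AA·AA·AA·AA·AA·AA·AA·AA·AA·AA·AA·AA
    A ↦ AA
    B ↦ DDB
    C ↦ CA
    D ↦ CCB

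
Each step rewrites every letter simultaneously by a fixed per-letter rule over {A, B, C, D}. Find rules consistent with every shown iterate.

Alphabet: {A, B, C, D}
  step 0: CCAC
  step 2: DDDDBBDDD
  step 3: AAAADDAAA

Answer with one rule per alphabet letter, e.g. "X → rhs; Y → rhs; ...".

  step 2 ⇒ step 3: DDDDBBDDD ⇒ A·A·A·A·D·D·A·A·A
    B ↦ D
    D ↦ A
    A ↦ CB  (constrained at step 0)
    C ↦ BB  (constrained at step 0)

A->CB, B->D, C->BB, D->A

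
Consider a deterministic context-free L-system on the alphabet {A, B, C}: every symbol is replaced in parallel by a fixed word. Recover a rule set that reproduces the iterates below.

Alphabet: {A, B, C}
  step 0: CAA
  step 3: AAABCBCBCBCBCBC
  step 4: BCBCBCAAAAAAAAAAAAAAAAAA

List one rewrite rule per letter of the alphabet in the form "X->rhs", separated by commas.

A->BC, B->AA, C->A

  step 3 ⇒ step 4: AAABCBCBCBCBCBC ⇒ BC·BC·BC·AA·A·AA·A·AA·A·AA·A·AA·A·AA·A
    A ↦ BC
    B ↦ AA
    C ↦ A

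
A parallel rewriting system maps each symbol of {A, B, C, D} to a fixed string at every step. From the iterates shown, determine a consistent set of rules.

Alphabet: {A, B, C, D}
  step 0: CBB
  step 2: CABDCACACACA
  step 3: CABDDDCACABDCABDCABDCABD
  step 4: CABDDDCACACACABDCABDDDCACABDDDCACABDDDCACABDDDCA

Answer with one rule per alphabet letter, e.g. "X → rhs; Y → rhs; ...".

  step 3 ⇒ step 4: CABDDDCACABDCABDCABDCABD ⇒ CA·BD·DD·CA·CA·CA·CA·BD·CA·BD·DD·CA·CA·BD·DD·CA·CA·BD·DD·CA·CA·BD·DD·CA
    A ↦ BD
    B ↦ DD
    C ↦ CA
    D ↦ CA

A->BD, B->DD, C->CA, D->CA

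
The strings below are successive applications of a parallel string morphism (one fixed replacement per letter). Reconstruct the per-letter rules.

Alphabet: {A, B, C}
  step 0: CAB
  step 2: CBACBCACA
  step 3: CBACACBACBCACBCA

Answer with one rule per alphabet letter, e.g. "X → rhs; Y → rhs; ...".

  step 2 ⇒ step 3: CBACBCACA ⇒ CB·A·CA·CB·A·CB·CA·CB·CA
    A ↦ CA
    B ↦ A
    C ↦ CB

A->CA, B->A, C->CB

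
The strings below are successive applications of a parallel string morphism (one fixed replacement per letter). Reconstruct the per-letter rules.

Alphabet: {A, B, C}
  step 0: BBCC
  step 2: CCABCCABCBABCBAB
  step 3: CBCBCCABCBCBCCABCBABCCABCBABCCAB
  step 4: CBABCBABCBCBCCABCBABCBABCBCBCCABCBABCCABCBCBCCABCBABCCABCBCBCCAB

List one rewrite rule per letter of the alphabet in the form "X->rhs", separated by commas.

A->CC, B->AB, C->CB

  step 3 ⇒ step 4: CBCBCCABCBCBCCABCBABCCABCBABCCAB ⇒ CB·AB·CB·AB·CB·CB·CC·AB·CB·AB·CB·AB·CB·CB·CC·AB·CB·AB·CC·AB·CB·CB·CC·AB·CB·AB·CC·AB·CB·CB·CC·AB
    A ↦ CC
    B ↦ AB
    C ↦ CB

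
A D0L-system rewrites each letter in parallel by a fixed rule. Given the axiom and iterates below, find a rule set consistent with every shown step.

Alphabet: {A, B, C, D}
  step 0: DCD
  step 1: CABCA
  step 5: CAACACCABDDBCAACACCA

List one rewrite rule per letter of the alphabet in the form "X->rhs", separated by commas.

A->D, B->AC, C->B, D->CA

  step 0 ⇒ step 1: DCD ⇒ CA·B·CA
    C ↦ B
    D ↦ CA
    A ↦ D  (constrained at step 1)
    B ↦ AC  (constrained at step 1)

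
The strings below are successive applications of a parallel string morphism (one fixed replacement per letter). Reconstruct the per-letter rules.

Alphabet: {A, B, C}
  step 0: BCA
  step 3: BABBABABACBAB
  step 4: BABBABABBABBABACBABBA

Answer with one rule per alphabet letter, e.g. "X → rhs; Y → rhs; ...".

A->B, B->BA, C->AC

  step 3 ⇒ step 4: BABBABABACBAB ⇒ BA·B·BA·BA·B·BA·B·BA·B·AC·BA·B·BA
    A ↦ B
    B ↦ BA
    C ↦ AC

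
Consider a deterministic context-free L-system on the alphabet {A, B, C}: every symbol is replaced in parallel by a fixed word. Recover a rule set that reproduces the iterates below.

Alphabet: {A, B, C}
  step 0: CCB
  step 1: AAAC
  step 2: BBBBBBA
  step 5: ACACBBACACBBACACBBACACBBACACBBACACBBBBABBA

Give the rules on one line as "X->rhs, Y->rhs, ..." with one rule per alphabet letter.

A->BB, B->AC, C->A

  step 1 ⇒ step 2: AAAC ⇒ BB·BB·BB·A
    A ↦ BB
    C ↦ A
  step 0 ⇒ step 1: CCB ⇒ A·A·AC
    B ↦ AC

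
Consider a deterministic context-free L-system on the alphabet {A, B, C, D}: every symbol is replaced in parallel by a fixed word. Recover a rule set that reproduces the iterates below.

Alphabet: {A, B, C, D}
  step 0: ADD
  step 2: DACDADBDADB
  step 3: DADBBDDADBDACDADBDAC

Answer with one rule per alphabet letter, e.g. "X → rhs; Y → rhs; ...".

  step 2 ⇒ step 3: DACDADBDADB ⇒ DA·DB·BD·DA·DB·DA·C·DA·DB·DA·C
    A ↦ DB
    B ↦ C
    C ↦ BD
    D ↦ DA

A->DB, B->C, C->BD, D->DA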